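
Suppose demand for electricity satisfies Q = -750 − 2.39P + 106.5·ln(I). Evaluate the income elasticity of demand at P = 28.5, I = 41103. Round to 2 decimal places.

0.34

At P = 28.5, I = 41103: Q = 313.324.
Holding P constant, ∂Q/∂I = 106.5/I = 0.00259105.
η_I = (∂Q/∂I)·(I/Q) = 0.00259105 × (41103/313.324) = 0.34.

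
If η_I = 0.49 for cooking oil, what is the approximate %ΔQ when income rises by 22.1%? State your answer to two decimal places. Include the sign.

10.83%

%ΔQ ≈ η × %ΔI = 0.49 × 22.1% = 10.83%.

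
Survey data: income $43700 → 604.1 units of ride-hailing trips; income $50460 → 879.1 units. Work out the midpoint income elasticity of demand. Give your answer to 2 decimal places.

ΔQ = 879.1 − 604.1 = 275; midpoint Q̄ = (604.1 + 879.1)/2 = 741.6.
ΔI = 50460 − 43700 = 6760; midpoint Ī = (43700 + 50460)/2 = 47080.
η = (ΔQ/Q̄) ÷ (ΔI/Ī) = (275/741.6) ÷ (6760/47080) = 2.58.

2.58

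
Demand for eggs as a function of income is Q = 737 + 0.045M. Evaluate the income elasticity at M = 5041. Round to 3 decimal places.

0.235

At M = 5041: Q = 963.845.
dQ/dM = 0.045.
η = (dQ/dM)·(M/Q) = 0.045 × (5041/963.845) = 0.235.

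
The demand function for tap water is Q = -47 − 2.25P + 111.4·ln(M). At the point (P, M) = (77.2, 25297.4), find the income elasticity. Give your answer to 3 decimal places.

At P = 77.2, M = 25297.4: Q = 908.724.
Holding P constant, ∂Q/∂M = 111.4/M = 0.00440361.
η_M = (∂Q/∂M)·(M/Q) = 0.00440361 × (25297.4/908.724) = 0.123.

0.123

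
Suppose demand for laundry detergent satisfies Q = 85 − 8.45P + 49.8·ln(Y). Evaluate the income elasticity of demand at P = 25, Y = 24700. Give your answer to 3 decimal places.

At P = 25, Y = 24700: Q = 377.455.
Holding P constant, ∂Q/∂Y = 49.8/Y = 0.00201619.
η_Y = (∂Q/∂Y)·(Y/Q) = 0.00201619 × (24700/377.455) = 0.132.

0.132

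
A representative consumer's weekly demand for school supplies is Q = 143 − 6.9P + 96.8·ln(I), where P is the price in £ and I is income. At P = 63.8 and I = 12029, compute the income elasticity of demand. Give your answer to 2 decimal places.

At P = 63.8, I = 12029: Q = 612.223.
Holding P constant, ∂Q/∂I = 96.8/I = 0.00804722.
η_I = (∂Q/∂I)·(I/Q) = 0.00804722 × (12029/612.223) = 0.16.

0.16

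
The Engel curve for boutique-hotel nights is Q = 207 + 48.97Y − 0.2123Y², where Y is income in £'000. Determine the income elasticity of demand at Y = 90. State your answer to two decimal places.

At Y = 90: Q = 2894.6700.
dQ/dY = 48.97 − 0.4246Y = 10.75600.
η = (dQ/dY)·(Y/Q) = 10.75600 × (90/2894.6700) = 0.33.

0.33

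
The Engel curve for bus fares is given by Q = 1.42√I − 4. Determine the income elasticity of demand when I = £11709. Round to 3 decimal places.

0.513

At I = 11709: Q = 149.656.
dQ/dI = 1.42/(2√I) = 0.00656143 at this income.
η = (dQ/dI)·(I/Q) = 0.00656143 × (11709/149.656) = 0.513.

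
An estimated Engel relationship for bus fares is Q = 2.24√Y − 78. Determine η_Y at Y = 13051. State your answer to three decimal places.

0.719

At Y = 13051: Q = 177.900.
dQ/dY = 2.24/(2√Y) = 0.00980384 at this income.
η = (dQ/dY)·(Y/Q) = 0.00980384 × (13051/177.900) = 0.719.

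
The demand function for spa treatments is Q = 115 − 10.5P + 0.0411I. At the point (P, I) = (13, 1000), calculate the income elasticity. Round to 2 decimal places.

At P = 13, I = 1000: Q = 19.600.
Holding P constant, ∂Q/∂I = 0.0411.
η_I = (∂Q/∂I)·(I/Q) = 0.0411 × (1000/19.600) = 2.10.

2.10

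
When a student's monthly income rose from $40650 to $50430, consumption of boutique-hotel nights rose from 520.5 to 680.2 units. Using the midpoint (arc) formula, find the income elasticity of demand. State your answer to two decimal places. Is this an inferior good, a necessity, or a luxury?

1.24 (luxury)

ΔQ = 680.2 − 520.5 = 159.7; midpoint Q̄ = (520.5 + 680.2)/2 = 600.35.
ΔI = 50430 − 40650 = 9780; midpoint Ī = (40650 + 50430)/2 = 45540.
η = (ΔQ/Q̄) ÷ (ΔI/Ī) = (159.7/600.35) ÷ (9780/45540) = 1.24.
η > 1 ⇒ luxury.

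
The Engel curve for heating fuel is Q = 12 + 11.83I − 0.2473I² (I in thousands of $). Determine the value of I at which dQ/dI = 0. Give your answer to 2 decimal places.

23.92

dQ/dI = 11.83 − 0.4946I.
The good is inferior where dQ/dI < 0. Setting dQ/dI = 0 gives I = 11.83 / 0.4946 = 23.92.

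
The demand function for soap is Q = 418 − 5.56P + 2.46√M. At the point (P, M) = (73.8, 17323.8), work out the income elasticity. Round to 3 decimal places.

At P = 73.8, M = 17323.8: Q = 331.457.
Holding P constant, ∂Q/∂M = 2.46/(2√M) = 0.00934509.
η_M = (∂Q/∂M)·(M/Q) = 0.00934509 × (17323.8/331.457) = 0.488.

0.488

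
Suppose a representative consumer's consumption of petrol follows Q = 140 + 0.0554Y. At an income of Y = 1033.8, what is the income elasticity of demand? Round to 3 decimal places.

At Y = 1033.8: Q = 197.273.
dQ/dY = 0.0554.
η = (dQ/dY)·(Y/Q) = 0.0554 × (1033.8/197.273) = 0.290.

0.290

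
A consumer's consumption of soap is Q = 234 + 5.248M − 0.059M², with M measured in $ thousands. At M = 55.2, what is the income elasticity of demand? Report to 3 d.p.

At M = 55.2: Q = 343.9142.
dQ/dM = 5.248 − 0.118M = -1.26560.
η = (dQ/dM)·(M/Q) = -1.26560 × (55.2/343.9142) = -0.203.

-0.203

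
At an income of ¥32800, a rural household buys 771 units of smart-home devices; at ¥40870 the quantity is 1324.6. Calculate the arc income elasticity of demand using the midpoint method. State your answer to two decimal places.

ΔQ = 1324.6 − 771 = 553.6; midpoint Q̄ = (771 + 1324.6)/2 = 1047.8.
ΔI = 40870 − 32800 = 8070; midpoint Ī = (32800 + 40870)/2 = 36835.
η = (ΔQ/Q̄) ÷ (ΔI/Ī) = (553.6/1047.8) ÷ (8070/36835) = 2.41.

2.41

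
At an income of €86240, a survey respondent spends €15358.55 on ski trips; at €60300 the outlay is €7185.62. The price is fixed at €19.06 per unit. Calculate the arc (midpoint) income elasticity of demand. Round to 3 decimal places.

With a constant price, Q₁ = 15358.55/19.06 = 805.800 and Q₂ = 7185.62/19.06 = 377.000 (equivalently, work directly with expenditure since P cancels).
Midpoint %ΔQ = (7185.62 − 15358.55)/11272.09 = -0.72506; midpoint %ΔI = (60300 − 86240)/73270 = -0.35403.
η = -0.72506 / -0.35403 = 2.048.

2.048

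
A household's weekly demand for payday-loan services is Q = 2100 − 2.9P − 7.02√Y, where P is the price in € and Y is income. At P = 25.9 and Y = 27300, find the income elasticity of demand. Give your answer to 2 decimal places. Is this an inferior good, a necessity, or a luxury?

At P = 25.9, Y = 27300: Q = 864.996.
Holding P constant, ∂Q/∂Y = -7.02/(2√Y) = -0.0212435.
η_Y = (∂Q/∂Y)·(Y/Q) = -0.0212435 × (27300/864.996) = -0.67.
Since η < 0, this is an inferior good.

-0.67 (inferior good)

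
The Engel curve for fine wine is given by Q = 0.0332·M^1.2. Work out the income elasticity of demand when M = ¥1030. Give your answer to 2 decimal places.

For Q = A·M^β the income elasticity is constant and equal to β.
Here β = 1.2, so η = 1.20.

1.20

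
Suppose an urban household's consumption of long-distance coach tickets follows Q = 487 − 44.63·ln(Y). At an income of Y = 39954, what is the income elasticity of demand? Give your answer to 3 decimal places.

At Y = 39954: Q = 14.124.
dQ/dY = -44.63/Y = -0.00111703 at this income.
η = (dQ/dY)·(Y/Q) = -0.00111703 × (39954/14.124) = -3.160.

-3.160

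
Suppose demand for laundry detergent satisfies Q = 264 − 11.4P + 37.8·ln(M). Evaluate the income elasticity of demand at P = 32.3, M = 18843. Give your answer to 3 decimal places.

At P = 32.3, M = 18843: Q = 267.879.
Holding P constant, ∂Q/∂M = 37.8/M = 0.00200605.
η_M = (∂Q/∂M)·(M/Q) = 0.00200605 × (18843/267.879) = 0.141.

0.141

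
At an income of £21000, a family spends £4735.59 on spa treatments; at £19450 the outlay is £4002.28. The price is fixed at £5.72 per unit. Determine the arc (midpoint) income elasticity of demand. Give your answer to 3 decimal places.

2.190

With a constant price, Q₁ = 4735.59/5.72 = 827.900 and Q₂ = 4002.28/5.72 = 699.699 (equivalently, work directly with expenditure since P cancels).
Midpoint %ΔQ = (4002.28 − 4735.59)/4368.94 = -0.16785; midpoint %ΔI = (19450 − 21000)/20225 = -0.07664.
η = -0.16785 / -0.07664 = 2.190.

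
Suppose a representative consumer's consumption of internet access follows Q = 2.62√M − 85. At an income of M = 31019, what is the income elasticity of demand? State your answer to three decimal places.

0.613

At M = 31019: Q = 376.440.
dQ/dM = 2.62/(2√M) = 0.00743802 at this income.
η = (dQ/dM)·(M/Q) = 0.00743802 × (31019/376.440) = 0.613.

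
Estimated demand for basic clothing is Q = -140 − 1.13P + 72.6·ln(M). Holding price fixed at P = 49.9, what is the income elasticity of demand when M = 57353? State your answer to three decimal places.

At P = 49.9, M = 57353: Q = 599.090.
Holding P constant, ∂Q/∂M = 72.6/M = 0.00126584.
η_M = (∂Q/∂M)·(M/Q) = 0.00126584 × (57353/599.090) = 0.121.

0.121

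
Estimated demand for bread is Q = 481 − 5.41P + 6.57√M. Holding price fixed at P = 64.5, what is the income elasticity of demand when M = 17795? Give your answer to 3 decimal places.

0.435

At P = 64.5, M = 17795: Q = 1008.479.
Holding P constant, ∂Q/∂M = 6.57/(2√M) = 0.0246256.
η_M = (∂Q/∂M)·(M/Q) = 0.0246256 × (17795/1008.479) = 0.435.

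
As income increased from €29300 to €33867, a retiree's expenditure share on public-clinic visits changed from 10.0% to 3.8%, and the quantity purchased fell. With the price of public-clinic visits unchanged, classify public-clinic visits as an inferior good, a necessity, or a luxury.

Quantity demanded falls as income rises, so η < 0.

inferior good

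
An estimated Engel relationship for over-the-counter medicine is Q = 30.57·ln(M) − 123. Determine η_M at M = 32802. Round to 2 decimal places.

0.16

At M = 32802: Q = 194.874.
dQ/dM = 30.57/M = 0.000931955 at this income.
η = (dQ/dM)·(M/Q) = 0.000931955 × (32802/194.874) = 0.16.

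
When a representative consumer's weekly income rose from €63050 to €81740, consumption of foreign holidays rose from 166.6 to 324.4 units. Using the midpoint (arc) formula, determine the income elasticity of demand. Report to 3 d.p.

2.490

ΔQ = 324.4 − 166.6 = 157.8; midpoint Q̄ = (166.6 + 324.4)/2 = 245.5.
ΔI = 81740 − 63050 = 18690; midpoint Ī = (63050 + 81740)/2 = 72395.
η = (ΔQ/Q̄) ÷ (ΔI/Ī) = (157.8/245.5) ÷ (18690/72395) = 2.490.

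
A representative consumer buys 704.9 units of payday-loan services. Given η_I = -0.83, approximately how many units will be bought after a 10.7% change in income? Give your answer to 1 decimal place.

642.3

%ΔQ ≈ η × %ΔI = -0.83 × 10.7% = -8.881%.
New Q ≈ 704.9 × (1 − 0.08881) = 642.3.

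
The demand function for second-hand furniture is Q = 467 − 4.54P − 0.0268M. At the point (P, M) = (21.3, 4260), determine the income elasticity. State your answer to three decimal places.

-0.446

At P = 21.3, M = 4260: Q = 256.130.
Holding P constant, ∂Q/∂M = −0.0268.
η_M = (∂Q/∂M)·(M/Q) = -0.0268 × (4260/256.130) = -0.446.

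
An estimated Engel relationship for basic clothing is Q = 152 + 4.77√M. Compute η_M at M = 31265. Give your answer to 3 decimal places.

0.424

At M = 31265: Q = 995.427.
dQ/dM = 4.77/(2√M) = 0.0134884 at this income.
η = (dQ/dM)·(M/Q) = 0.0134884 × (31265/995.427) = 0.424.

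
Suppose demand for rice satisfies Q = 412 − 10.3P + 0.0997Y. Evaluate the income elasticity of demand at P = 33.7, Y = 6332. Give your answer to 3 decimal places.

At P = 33.7, Y = 6332: Q = 696.190.
Holding P constant, ∂Q/∂Y = 0.0997.
η_Y = (∂Q/∂Y)·(Y/Q) = 0.0997 × (6332/696.190) = 0.907.

0.907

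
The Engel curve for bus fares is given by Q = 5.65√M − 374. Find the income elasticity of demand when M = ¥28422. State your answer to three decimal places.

0.823

At M = 28422: Q = 578.524.
dQ/dM = 5.65/(2√M) = 0.0167568 at this income.
η = (dQ/dM)·(M/Q) = 0.0167568 × (28422/578.524) = 0.823.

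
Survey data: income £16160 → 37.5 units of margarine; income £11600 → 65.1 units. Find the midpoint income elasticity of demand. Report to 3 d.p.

ΔQ = 65.1 − 37.5 = 27.6; midpoint Q̄ = (37.5 + 65.1)/2 = 51.3.
ΔI = 11600 − 16160 = -4560; midpoint Ī = (16160 + 11600)/2 = 13880.
η = (ΔQ/Q̄) ÷ (ΔI/Ī) = (27.6/51.3) ÷ (-4560/13880) = -1.638.

-1.638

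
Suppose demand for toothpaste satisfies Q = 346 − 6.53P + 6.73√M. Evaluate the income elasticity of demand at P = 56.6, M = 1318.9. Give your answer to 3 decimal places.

At P = 56.6, M = 1318.9: Q = 220.813.
Holding P constant, ∂Q/∂M = 6.73/(2√M) = 0.0926572.
η_M = (∂Q/∂M)·(M/Q) = 0.0926572 × (1318.9/220.813) = 0.553.

0.553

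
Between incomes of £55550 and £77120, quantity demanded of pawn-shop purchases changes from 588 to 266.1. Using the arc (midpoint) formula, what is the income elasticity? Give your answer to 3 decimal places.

ΔQ = 266.1 − 588 = -321.9; midpoint Q̄ = (588 + 266.1)/2 = 427.05.
ΔI = 77120 − 55550 = 21570; midpoint Ī = (55550 + 77120)/2 = 66335.
η = (ΔQ/Q̄) ÷ (ΔI/Ī) = (-321.9/427.05) ÷ (21570/66335) = -2.318.

-2.318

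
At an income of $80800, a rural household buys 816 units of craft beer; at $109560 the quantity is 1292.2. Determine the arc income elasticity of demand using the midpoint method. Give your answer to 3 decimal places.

ΔQ = 1292.2 − 816 = 476.2; midpoint Q̄ = (816 + 1292.2)/2 = 1054.1.
ΔI = 109560 − 80800 = 28760; midpoint Ī = (80800 + 109560)/2 = 95180.
η = (ΔQ/Q̄) ÷ (ΔI/Ī) = (476.2/1054.1) ÷ (28760/95180) = 1.495.

1.495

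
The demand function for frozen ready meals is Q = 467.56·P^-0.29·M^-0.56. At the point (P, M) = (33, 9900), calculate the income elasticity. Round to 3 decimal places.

For a multiplicative demand Q = A·P^α·M^β, the income elasticity is β everywhere.
Here β = -0.56, so η = -0.560.

-0.560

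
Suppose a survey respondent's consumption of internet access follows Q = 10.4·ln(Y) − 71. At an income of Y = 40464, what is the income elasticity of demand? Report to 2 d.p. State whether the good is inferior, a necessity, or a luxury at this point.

0.26 (necessity)

At Y = 40464: Q = 39.325.
dQ/dY = 10.4/Y = 0.000257019 at this income.
η = (dQ/dY)·(Y/Q) = 0.000257019 × (40464/39.325) = 0.26.
Since 0 < η < 1, the good is a necessity.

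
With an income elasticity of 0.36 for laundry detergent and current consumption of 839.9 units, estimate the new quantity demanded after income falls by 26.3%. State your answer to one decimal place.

%ΔQ ≈ η × %ΔI = 0.36 × (-26.3%) = -9.468%.
New Q ≈ 839.9 × (1 − 0.09468) = 760.4.

760.4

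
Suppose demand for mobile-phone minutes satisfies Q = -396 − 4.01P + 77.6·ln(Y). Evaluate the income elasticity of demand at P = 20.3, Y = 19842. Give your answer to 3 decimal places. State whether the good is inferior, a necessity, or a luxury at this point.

At P = 20.3, Y = 19842: Q = 290.492.
Holding P constant, ∂Q/∂Y = 77.6/Y = 0.0039109.
η_Y = (∂Q/∂Y)·(Y/Q) = 0.0039109 × (19842/290.492) = 0.267.
Since 0 < η < 1, this is a necessity.

0.267 (necessity)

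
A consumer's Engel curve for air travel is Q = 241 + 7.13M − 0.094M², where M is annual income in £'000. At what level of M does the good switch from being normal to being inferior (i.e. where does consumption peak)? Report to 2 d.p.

37.93

dQ/dM = 7.13 − 0.188M.
The good is inferior where dQ/dM < 0. Setting dQ/dM = 0 gives M = 7.13 / 0.188 = 37.93.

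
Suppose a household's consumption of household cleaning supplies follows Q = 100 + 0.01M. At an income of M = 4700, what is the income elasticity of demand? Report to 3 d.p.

0.320

At M = 4700: Q = 147.000.
dQ/dM = 0.01.
η = (dQ/dM)·(M/Q) = 0.01 × (4700/147.000) = 0.320.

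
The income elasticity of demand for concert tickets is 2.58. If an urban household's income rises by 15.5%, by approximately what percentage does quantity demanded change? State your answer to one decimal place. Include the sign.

40.0%

%ΔQ ≈ η × %ΔI = 2.58 × 15.5% = 40.0%.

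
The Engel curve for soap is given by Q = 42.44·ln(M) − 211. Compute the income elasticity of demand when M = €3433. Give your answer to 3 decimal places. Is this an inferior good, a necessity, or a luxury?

At M = 3433: Q = 134.512.
dQ/dM = 42.44/M = 0.0123624 at this income.
η = (dQ/dM)·(M/Q) = 0.0123624 × (3433/134.512) = 0.316.
Since 0 < η < 1, the good is a necessity.

0.316 (necessity)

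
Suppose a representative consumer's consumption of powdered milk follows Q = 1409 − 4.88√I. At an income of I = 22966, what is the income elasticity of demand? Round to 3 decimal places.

At I = 22966: Q = 669.459.
dQ/dI = -4.88/(2√I) = -0.0161008 at this income.
η = (dQ/dI)·(I/Q) = -0.0161008 × (22966/669.459) = -0.552.

-0.552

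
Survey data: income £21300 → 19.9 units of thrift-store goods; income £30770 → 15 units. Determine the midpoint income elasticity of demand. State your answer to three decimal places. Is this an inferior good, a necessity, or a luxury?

ΔQ = 15 − 19.9 = -4.9; midpoint Q̄ = (19.9 + 15)/2 = 17.45.
ΔI = 30770 − 21300 = 9470; midpoint Ī = (21300 + 30770)/2 = 26035.
η = (ΔQ/Q̄) ÷ (ΔI/Ī) = (-4.9/17.45) ÷ (9470/26035) = -0.772.
η < 0 ⇒ inferior good.

-0.772 (inferior good)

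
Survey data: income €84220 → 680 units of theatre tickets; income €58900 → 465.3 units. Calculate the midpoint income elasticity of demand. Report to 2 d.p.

ΔQ = 465.3 − 680 = -214.7; midpoint Q̄ = (680 + 465.3)/2 = 572.65.
ΔI = 58900 − 84220 = -25320; midpoint Ī = (84220 + 58900)/2 = 71560.
η = (ΔQ/Q̄) ÷ (ΔI/Ī) = (-214.7/572.65) ÷ (-25320/71560) = 1.06.

1.06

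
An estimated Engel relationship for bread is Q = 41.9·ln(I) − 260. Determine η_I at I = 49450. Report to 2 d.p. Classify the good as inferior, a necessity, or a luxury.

0.22 (necessity)

At I = 49450: Q = 192.885.
dQ/dI = 41.9/I = 0.000847321 at this income.
η = (dQ/dI)·(I/Q) = 0.000847321 × (49450/192.885) = 0.22.
Since 0 < η < 1, the good is a necessity.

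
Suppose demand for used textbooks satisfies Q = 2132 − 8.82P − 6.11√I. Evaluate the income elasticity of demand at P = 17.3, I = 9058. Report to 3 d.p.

At P = 17.3, I = 9058: Q = 1397.904.
Holding P constant, ∂Q/∂I = -6.11/(2√I) = -0.0320993.
η_I = (∂Q/∂I)·(I/Q) = -0.0320993 × (9058/1397.904) = -0.208.

-0.208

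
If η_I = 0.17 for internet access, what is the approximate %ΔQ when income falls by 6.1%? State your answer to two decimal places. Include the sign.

-1.04%

%ΔQ ≈ η × %ΔI = 0.17 × (-6.1%) = -1.04%.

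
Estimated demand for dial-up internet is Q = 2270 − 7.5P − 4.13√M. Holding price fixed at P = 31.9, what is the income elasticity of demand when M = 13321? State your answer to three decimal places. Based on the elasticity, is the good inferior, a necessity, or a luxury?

At P = 31.9, M = 13321: Q = 1554.079.
Holding P constant, ∂Q/∂M = -4.13/(2√M) = -0.0178917.
η_M = (∂Q/∂M)·(M/Q) = -0.0178917 × (13321/1554.079) = -0.153.
Since η < 0, this is an inferior good.

-0.153 (inferior good)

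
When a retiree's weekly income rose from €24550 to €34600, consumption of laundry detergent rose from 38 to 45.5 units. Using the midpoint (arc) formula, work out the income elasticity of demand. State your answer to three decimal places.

0.529

ΔQ = 45.5 − 38 = 7.5; midpoint Q̄ = (38 + 45.5)/2 = 41.75.
ΔI = 34600 − 24550 = 10050; midpoint Ī = (24550 + 34600)/2 = 29575.
η = (ΔQ/Q̄) ÷ (ΔI/Ī) = (7.5/41.75) ÷ (10050/29575) = 0.529.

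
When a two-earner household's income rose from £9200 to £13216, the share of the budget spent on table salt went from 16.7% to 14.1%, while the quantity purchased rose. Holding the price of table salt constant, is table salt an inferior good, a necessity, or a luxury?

Quantity rises but the budget share falls as income rises, so 0 < η < 1.

necessity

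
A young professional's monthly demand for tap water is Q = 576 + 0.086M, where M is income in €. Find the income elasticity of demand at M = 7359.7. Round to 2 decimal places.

0.52

At M = 7359.7: Q = 1208.934.
dQ/dM = 0.086.
η = (dQ/dM)·(M/Q) = 0.086 × (7359.7/1208.934) = 0.52.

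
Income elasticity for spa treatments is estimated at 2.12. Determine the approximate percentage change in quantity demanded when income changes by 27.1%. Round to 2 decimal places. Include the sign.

%ΔQ ≈ η × %ΔI = 2.12 × 27.1% = 57.45%.

57.45%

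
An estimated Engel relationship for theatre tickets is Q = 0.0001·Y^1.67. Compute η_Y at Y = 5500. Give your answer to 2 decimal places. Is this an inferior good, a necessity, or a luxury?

1.67 (luxury)

For Q = A·Y^β the income elasticity is constant and equal to β.
Here β = 1.67, so η = 1.67.
Since η > 1, the good is a luxury.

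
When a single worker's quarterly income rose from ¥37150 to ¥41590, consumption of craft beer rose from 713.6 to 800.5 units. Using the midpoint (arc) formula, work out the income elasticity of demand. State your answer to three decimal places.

ΔQ = 800.5 − 713.6 = 86.9; midpoint Q̄ = (713.6 + 800.5)/2 = 757.05.
ΔI = 41590 − 37150 = 4440; midpoint Ī = (37150 + 41590)/2 = 39370.
η = (ΔQ/Q̄) ÷ (ΔI/Ī) = (86.9/757.05) ÷ (4440/39370) = 1.018.

1.018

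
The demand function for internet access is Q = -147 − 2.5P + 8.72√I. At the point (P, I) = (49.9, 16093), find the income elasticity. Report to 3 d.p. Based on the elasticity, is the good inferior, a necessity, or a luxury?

0.663 (necessity)

At P = 49.9, I = 16093: Q = 834.453.
Holding P constant, ∂Q/∂I = 8.72/(2√I) = 0.0343691.
η_I = (∂Q/∂I)·(I/Q) = 0.0343691 × (16093/834.453) = 0.663.
Since 0 < η < 1, this is a necessity.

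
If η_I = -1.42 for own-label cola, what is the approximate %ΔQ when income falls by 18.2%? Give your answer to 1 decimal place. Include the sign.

25.8%

%ΔQ ≈ η × %ΔI = -1.42 × (-18.2%) = 25.8%.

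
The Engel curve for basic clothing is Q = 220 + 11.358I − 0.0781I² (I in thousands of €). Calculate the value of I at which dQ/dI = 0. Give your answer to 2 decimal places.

dQ/dI = 11.358 − 0.1562I.
The good is inferior where dQ/dI < 0. Setting dQ/dI = 0 gives I = 11.358 / 0.1562 = 72.71.

72.71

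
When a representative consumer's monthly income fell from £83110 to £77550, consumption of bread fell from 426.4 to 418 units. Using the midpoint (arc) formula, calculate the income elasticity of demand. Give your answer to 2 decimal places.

ΔQ = 418 − 426.4 = -8.4; midpoint Q̄ = (426.4 + 418)/2 = 422.2.
ΔI = 77550 − 83110 = -5560; midpoint Ī = (83110 + 77550)/2 = 80330.
η = (ΔQ/Q̄) ÷ (ΔI/Ī) = (-8.4/422.2) ÷ (-5560/80330) = 0.29.

0.29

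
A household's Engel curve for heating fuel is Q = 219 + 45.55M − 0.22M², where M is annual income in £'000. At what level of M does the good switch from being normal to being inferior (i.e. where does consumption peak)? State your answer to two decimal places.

103.52

dQ/dM = 45.55 − 0.44M.
The good is inferior where dQ/dM < 0. Setting dQ/dM = 0 gives M = 45.55 / 0.44 = 103.52.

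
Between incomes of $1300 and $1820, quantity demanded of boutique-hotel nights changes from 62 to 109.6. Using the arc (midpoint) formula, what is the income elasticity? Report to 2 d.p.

1.66

ΔQ = 109.6 − 62 = 47.6; midpoint Q̄ = (62 + 109.6)/2 = 85.8.
ΔI = 1820 − 1300 = 520; midpoint Ī = (1300 + 1820)/2 = 1560.
η = (ΔQ/Q̄) ÷ (ΔI/Ī) = (47.6/85.8) ÷ (520/1560) = 1.66.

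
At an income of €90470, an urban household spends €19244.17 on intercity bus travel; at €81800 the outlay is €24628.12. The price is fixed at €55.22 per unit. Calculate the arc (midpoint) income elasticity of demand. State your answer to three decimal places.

-2.438

With a constant price, Q₁ = 19244.17/55.22 = 348.500 and Q₂ = 24628.12/55.22 = 446.000 (equivalently, work directly with expenditure since P cancels).
Midpoint %ΔQ = (24628.12 − 19244.17)/21936.14 = 0.24544; midpoint %ΔI = (81800 − 90470)/86135 = -0.10066.
η = 0.24544 / -0.10066 = -2.438.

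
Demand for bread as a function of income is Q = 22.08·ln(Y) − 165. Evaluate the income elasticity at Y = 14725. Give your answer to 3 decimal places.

At Y = 14725: Q = 46.908.
dQ/dY = 22.08/Y = 0.00149949 at this income.
η = (dQ/dY)·(Y/Q) = 0.00149949 × (14725/46.908) = 0.471.

0.471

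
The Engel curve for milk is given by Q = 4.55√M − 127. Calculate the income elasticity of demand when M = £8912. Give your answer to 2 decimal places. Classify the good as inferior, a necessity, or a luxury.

0.71 (necessity)

At M = 8912: Q = 302.535.
dQ/dM = 4.55/(2√M) = 0.0240987 at this income.
η = (dQ/dM)·(M/Q) = 0.0240987 × (8912/302.535) = 0.71.
Since 0 < η < 1, the good is a necessity.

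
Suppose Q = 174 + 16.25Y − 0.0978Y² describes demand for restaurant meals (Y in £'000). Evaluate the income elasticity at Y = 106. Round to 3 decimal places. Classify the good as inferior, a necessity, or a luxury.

-0.596 (inferior good)

At Y = 106: Q = 797.6192.
dQ/dY = 16.25 − 0.1956Y = -4.48360.
η = (dQ/dY)·(Y/Q) = -4.48360 × (106/797.6192) = -0.596.
η < 0 ⇒ inferior good.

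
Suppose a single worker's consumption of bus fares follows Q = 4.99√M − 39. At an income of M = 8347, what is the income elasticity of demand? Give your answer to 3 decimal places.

0.547

At M = 8347: Q = 416.896.
dQ/dM = 4.99/(2√M) = 0.027309 at this income.
η = (dQ/dM)·(M/Q) = 0.027309 × (8347/416.896) = 0.547.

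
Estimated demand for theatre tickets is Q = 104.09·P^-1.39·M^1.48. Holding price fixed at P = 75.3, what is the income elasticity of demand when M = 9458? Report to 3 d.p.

1.480

For a multiplicative demand Q = A·P^α·M^β, the income elasticity is β everywhere.
Here β = 1.48, so η = 1.480.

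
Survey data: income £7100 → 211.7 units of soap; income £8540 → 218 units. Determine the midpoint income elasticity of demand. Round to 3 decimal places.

ΔQ = 218 − 211.7 = 6.3; midpoint Q̄ = (211.7 + 218)/2 = 214.85.
ΔI = 8540 − 7100 = 1440; midpoint Ī = (7100 + 8540)/2 = 7820.
η = (ΔQ/Q̄) ÷ (ΔI/Ī) = (6.3/214.85) ÷ (1440/7820) = 0.159.

0.159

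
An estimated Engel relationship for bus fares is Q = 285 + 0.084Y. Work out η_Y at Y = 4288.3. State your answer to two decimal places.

0.56

At Y = 4288.3: Q = 645.217.
dQ/dY = 0.084.
η = (dQ/dY)·(Y/Q) = 0.084 × (4288.3/645.217) = 0.56.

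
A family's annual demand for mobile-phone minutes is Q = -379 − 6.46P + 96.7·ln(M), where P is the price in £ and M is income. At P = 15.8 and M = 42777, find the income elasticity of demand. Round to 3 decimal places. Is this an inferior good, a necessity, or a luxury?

0.176 (necessity)

At P = 15.8, M = 42777: Q = 550.117.
Holding P constant, ∂Q/∂M = 96.7/M = 0.00226056.
η_M = (∂Q/∂M)·(M/Q) = 0.00226056 × (42777/550.117) = 0.176.
Since 0 < η < 1, this is a necessity.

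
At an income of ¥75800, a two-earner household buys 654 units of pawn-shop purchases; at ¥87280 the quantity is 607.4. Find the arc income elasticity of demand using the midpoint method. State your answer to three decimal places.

ΔQ = 607.4 − 654 = -46.6; midpoint Q̄ = (654 + 607.4)/2 = 630.7.
ΔI = 87280 − 75800 = 11480; midpoint Ī = (75800 + 87280)/2 = 81540.
η = (ΔQ/Q̄) ÷ (ΔI/Ī) = (-46.6/630.7) ÷ (11480/81540) = -0.525.

-0.525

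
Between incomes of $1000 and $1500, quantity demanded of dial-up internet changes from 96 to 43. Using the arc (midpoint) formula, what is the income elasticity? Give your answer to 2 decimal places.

ΔQ = 43 − 96 = -53; midpoint Q̄ = (96 + 43)/2 = 69.5.
ΔI = 1500 − 1000 = 500; midpoint Ī = (1000 + 1500)/2 = 1250.
η = (ΔQ/Q̄) ÷ (ΔI/Ī) = (-53/69.5) ÷ (500/1250) = -1.91.

-1.91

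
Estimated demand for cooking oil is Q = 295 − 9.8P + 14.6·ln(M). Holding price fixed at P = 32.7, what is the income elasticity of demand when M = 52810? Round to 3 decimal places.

0.110

At P = 32.7, M = 52810: Q = 133.307.
Holding P constant, ∂Q/∂M = 14.6/M = 0.000276463.
η_M = (∂Q/∂M)·(M/Q) = 0.000276463 × (52810/133.307) = 0.110.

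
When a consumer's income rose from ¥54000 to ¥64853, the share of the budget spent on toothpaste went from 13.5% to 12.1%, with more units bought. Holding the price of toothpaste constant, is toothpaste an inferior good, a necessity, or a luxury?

Quantity rises but the budget share falls as income rises, so 0 < η < 1.

necessity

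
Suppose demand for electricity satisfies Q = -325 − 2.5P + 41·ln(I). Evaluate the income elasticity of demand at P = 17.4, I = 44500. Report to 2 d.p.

At P = 17.4, I = 44500: Q = 70.333.
Holding P constant, ∂Q/∂I = 41/I = 0.000921348.
η_I = (∂Q/∂I)·(I/Q) = 0.000921348 × (44500/70.333) = 0.58.

0.58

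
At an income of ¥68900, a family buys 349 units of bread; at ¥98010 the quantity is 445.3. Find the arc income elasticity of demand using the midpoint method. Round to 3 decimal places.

ΔQ = 445.3 − 349 = 96.3; midpoint Q̄ = (349 + 445.3)/2 = 397.15.
ΔI = 98010 − 68900 = 29110; midpoint Ī = (68900 + 98010)/2 = 83455.
η = (ΔQ/Q̄) ÷ (ΔI/Ī) = (96.3/397.15) ÷ (29110/83455) = 0.695.

0.695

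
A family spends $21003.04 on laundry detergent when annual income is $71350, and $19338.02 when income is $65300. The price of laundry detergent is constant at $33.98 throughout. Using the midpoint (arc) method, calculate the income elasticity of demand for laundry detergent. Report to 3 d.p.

With a constant price, Q₁ = 21003.04/33.98 = 618.100 and Q₂ = 19338.02/33.98 = 569.100 (equivalently, work directly with expenditure since P cancels).
Midpoint %ΔQ = (19338.02 − 21003.04)/20170.53 = -0.08255; midpoint %ΔI = (65300 − 71350)/68325 = -0.08855.
η = -0.08255 / -0.08855 = 0.932.

0.932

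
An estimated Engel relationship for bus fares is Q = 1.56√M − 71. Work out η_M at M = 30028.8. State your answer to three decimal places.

At M = 30028.8: Q = 199.330.
dQ/dM = 1.56/(2√M) = 0.00450117 at this income.
η = (dQ/dM)·(M/Q) = 0.00450117 × (30028.8/199.330) = 0.678.

0.678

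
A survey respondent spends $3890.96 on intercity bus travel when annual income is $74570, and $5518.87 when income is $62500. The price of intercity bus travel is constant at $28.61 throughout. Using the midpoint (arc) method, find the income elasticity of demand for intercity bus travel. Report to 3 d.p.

-1.965

With a constant price, Q₁ = 3890.96/28.61 = 136.000 and Q₂ = 5518.87/28.61 = 192.900 (equivalently, work directly with expenditure since P cancels).
Midpoint %ΔQ = (5518.87 − 3890.96)/4704.92 = 0.34600; midpoint %ΔI = (62500 − 74570)/68535 = -0.17611.
η = 0.34600 / -0.17611 = -1.965.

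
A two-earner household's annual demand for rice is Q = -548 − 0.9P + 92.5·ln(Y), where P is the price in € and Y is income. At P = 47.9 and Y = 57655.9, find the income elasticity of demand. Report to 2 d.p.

0.22

At P = 47.9, Y = 57655.9: Q = 422.898.
Holding P constant, ∂Q/∂Y = 92.5/Y = 0.00160435.
η_Y = (∂Q/∂Y)·(Y/Q) = 0.00160435 × (57655.9/422.898) = 0.22.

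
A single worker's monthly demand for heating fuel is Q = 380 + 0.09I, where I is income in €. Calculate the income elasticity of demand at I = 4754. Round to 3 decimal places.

At I = 4754: Q = 807.860.
dQ/dI = 0.09.
η = (dQ/dI)·(I/Q) = 0.09 × (4754/807.860) = 0.530.

0.530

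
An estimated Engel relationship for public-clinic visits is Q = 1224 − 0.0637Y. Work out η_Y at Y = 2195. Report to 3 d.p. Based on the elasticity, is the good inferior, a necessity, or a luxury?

At Y = 2195: Q = 1084.179.
dQ/dY = −0.0637.
η = (dQ/dY)·(Y/Q) = -0.0637 × (2195/1084.179) = -0.129.
Since η < 0, the good is an inferior good.

-0.129 (inferior good)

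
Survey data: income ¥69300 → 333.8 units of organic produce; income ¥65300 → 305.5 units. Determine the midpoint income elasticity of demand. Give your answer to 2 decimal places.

1.49

ΔQ = 305.5 − 333.8 = -28.3; midpoint Q̄ = (333.8 + 305.5)/2 = 319.65.
ΔI = 65300 − 69300 = -4000; midpoint Ī = (69300 + 65300)/2 = 67300.
η = (ΔQ/Q̄) ÷ (ΔI/Ī) = (-28.3/319.65) ÷ (-4000/67300) = 1.49.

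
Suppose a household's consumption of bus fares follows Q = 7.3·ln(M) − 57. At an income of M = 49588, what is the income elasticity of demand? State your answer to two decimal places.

At M = 49588: Q = 21.924.
dQ/dM = 7.3/M = 0.000147213 at this income.
η = (dQ/dM)·(M/Q) = 0.000147213 × (49588/21.924) = 0.33.

0.33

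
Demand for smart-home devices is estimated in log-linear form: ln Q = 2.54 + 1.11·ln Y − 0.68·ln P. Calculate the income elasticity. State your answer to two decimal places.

In a log-linear demand, the coefficient on ln Y is the income elasticity.
So η = 1.11.

1.11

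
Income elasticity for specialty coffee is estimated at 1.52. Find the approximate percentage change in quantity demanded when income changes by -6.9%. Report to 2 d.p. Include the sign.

%ΔQ ≈ η × %ΔI = 1.52 × (-6.9%) = -10.49%.

-10.49%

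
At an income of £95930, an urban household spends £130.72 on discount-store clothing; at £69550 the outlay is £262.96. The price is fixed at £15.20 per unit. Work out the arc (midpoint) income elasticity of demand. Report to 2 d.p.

-2.11

With a constant price, Q₁ = 130.72/15.20 = 8.600 and Q₂ = 262.96/15.20 = 17.300 (equivalently, work directly with expenditure since P cancels).
Midpoint %ΔQ = (262.96 − 130.72)/196.84 = 0.67181; midpoint %ΔI = (69550 − 95930)/82740 = -0.31883.
η = 0.67181 / -0.31883 = -2.11.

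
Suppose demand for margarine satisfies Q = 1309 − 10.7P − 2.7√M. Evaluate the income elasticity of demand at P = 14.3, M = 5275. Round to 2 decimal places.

-0.10

At P = 14.3, M = 5275: Q = 959.891.
Holding P constant, ∂Q/∂M = -2.7/(2√M) = -0.0185876.
η_M = (∂Q/∂M)·(M/Q) = -0.0185876 × (5275/959.891) = -0.10.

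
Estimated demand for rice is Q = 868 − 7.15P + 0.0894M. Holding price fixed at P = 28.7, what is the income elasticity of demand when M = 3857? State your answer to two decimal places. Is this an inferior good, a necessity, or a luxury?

0.34 (necessity)

At P = 28.7, M = 3857: Q = 1007.611.
Holding P constant, ∂Q/∂M = 0.0894.
η_M = (∂Q/∂M)·(M/Q) = 0.0894 × (3857/1007.611) = 0.34.
Since 0 < η < 1, this is a necessity.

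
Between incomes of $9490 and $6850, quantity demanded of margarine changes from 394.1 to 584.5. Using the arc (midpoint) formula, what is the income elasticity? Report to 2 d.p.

-1.20

ΔQ = 584.5 − 394.1 = 190.4; midpoint Q̄ = (394.1 + 584.5)/2 = 489.3.
ΔI = 6850 − 9490 = -2640; midpoint Ī = (9490 + 6850)/2 = 8170.
η = (ΔQ/Q̄) ÷ (ΔI/Ī) = (190.4/489.3) ÷ (-2640/8170) = -1.20.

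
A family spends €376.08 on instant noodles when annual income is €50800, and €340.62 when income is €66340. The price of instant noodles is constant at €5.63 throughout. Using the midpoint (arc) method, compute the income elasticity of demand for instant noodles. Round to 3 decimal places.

With a constant price, Q₁ = 376.08/5.63 = 66.799 and Q₂ = 340.62/5.63 = 60.501 (equivalently, work directly with expenditure since P cancels).
Midpoint %ΔQ = (340.62 − 376.08)/358.35 = -0.09895; midpoint %ΔI = (66340 − 50800)/58570 = 0.26532.
η = -0.09895 / 0.26532 = -0.373.

-0.373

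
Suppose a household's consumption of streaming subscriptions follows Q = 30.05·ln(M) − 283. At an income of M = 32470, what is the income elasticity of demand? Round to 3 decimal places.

1.030

At M = 32470: Q = 29.162.
dQ/dM = 30.05/M = 0.00092547 at this income.
η = (dQ/dM)·(M/Q) = 0.00092547 × (32470/29.162) = 1.030.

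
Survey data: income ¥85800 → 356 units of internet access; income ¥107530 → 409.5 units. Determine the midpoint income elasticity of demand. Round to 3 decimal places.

ΔQ = 409.5 − 356 = 53.5; midpoint Q̄ = (356 + 409.5)/2 = 382.75.
ΔI = 107530 − 85800 = 21730; midpoint Ī = (85800 + 107530)/2 = 96665.
η = (ΔQ/Q̄) ÷ (ΔI/Ī) = (53.5/382.75) ÷ (21730/96665) = 0.622.

0.622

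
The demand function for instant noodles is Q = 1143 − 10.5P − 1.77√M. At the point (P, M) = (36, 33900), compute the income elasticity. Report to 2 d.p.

-0.37

At P = 36, M = 33900: Q = 439.108.
Holding P constant, ∂Q/∂M = -1.77/(2√M) = -0.00480666.
η_M = (∂Q/∂M)·(M/Q) = -0.00480666 × (33900/439.108) = -0.37.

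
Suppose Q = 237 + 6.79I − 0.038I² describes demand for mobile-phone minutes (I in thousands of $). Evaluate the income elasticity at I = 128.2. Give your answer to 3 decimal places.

At I = 128.2: Q = 482.9389.
dQ/dI = 6.79 − 0.076I = -2.95320.
η = (dQ/dI)·(I/Q) = -2.95320 × (128.2/482.9389) = -0.784.

-0.784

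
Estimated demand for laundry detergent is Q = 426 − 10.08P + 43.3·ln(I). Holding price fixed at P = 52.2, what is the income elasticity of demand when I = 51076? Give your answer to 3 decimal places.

At P = 52.2, I = 51076: Q = 369.242.
Holding P constant, ∂Q/∂I = 43.3/I = 0.000847756.
η_I = (∂Q/∂I)·(I/Q) = 0.000847756 × (51076/369.242) = 0.117.

0.117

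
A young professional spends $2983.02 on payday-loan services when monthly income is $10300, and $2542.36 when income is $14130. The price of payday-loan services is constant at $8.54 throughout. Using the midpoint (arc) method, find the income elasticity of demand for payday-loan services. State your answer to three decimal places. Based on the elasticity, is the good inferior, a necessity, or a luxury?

With a constant price, Q₁ = 2983.02/8.54 = 349.300 and Q₂ = 2542.36/8.54 = 297.700 (equivalently, work directly with expenditure since P cancels).
Midpoint %ΔQ = (2542.36 − 2983.02)/2762.69 = -0.15950; midpoint %ΔI = (14130 − 10300)/12215 = 0.31355.
η = -0.15950 / 0.31355 = -0.509.
η < 0 ⇒ inferior good.

-0.509 (inferior good)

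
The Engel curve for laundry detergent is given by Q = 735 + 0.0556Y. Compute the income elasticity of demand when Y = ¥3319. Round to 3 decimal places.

At Y = 3319: Q = 919.536.
dQ/dY = 0.0556.
η = (dQ/dY)·(Y/Q) = 0.0556 × (3319/919.536) = 0.201.

0.201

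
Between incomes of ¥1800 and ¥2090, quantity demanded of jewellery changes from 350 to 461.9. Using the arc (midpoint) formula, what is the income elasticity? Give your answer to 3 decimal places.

1.849

ΔQ = 461.9 − 350 = 111.9; midpoint Q̄ = (350 + 461.9)/2 = 405.95.
ΔI = 2090 − 1800 = 290; midpoint Ī = (1800 + 2090)/2 = 1945.
η = (ΔQ/Q̄) ÷ (ΔI/Ī) = (111.9/405.95) ÷ (290/1945) = 1.849.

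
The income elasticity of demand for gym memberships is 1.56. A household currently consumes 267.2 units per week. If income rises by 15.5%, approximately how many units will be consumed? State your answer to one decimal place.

%ΔQ ≈ η × %ΔI = 1.56 × 15.5% = 24.18%.
New Q ≈ 267.2 × (1 + 0.2418) = 331.8.

331.8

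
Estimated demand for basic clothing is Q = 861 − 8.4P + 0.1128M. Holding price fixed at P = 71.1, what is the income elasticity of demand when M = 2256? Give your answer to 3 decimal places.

At P = 71.1, M = 2256: Q = 518.237.
Holding P constant, ∂Q/∂M = 0.1128.
η_M = (∂Q/∂M)·(M/Q) = 0.1128 × (2256/518.237) = 0.491.

0.491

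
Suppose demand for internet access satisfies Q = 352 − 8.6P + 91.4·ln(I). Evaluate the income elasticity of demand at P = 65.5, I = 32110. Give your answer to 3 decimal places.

At P = 65.5, I = 32110: Q = 737.151.
Holding P constant, ∂Q/∂I = 91.4/I = 0.00284647.
η_I = (∂Q/∂I)·(I/Q) = 0.00284647 × (32110/737.151) = 0.124.

0.124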